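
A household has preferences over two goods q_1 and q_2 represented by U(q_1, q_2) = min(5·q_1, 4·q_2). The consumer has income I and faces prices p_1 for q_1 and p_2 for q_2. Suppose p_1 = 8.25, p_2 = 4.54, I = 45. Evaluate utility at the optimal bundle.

Demand: q_1*(p_1,p_2,I) = 4·I/(4·p_1 + 5·p_2), q_2* = 5·I/(4·p_1 + 5·p_2).
Here 4·8.25 + 5·4.54 = 55.7, giving q_1* = 3.2316 and q_2* = 4.0395.
Utility at the optimum: U(3.2316, 4.0395) = 16.158.

V = 16.158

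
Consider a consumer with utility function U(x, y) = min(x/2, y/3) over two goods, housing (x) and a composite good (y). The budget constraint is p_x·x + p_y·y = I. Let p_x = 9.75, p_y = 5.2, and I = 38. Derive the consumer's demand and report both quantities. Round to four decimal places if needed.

x* = 2.1652, y* = 3.2479

Leontief preferences: the optimum is at the kink where x/2 = y/3, i.e. y = (3/2)·x.
Budget: p_x·x + p_y·(3/2)·x = I, so (2·p_x + 3·p_y)·x = 2·I.
Demand: x*(p_x,p_y,I) = 2·I/(2·p_x + 3·p_y), y* = 3·I/(2·p_x + 3·p_y).
Here 2·9.75 + 3·5.2 = 35.1, giving x* = 2.1652 and y* = 3.2479.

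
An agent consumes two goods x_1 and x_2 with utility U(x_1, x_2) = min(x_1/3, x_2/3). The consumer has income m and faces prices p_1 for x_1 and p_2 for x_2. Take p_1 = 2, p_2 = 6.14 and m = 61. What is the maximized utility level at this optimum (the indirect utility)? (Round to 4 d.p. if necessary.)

V = 2.498

Leontief preferences: the optimum is at the kink where x_1/3 = x_2/3, i.e. x_2 = x_1.
Budget: p_1·x_1 + p_2·x_1 = m, so (3·p_1 + 3·p_2)·x_1 = 3·m.
Demand: x_1*(p_1,p_2,m) = 3·m/(3·p_1 + 3·p_2), x_2* = 3·m/(3·p_1 + 3·p_2).
Here 3·2 + 3·6.14 = 24.42, giving x_1* = 7.4939 and x_2* = 7.4939.
Utility at the optimum: U(7.4939, 7.4939) = 2.498.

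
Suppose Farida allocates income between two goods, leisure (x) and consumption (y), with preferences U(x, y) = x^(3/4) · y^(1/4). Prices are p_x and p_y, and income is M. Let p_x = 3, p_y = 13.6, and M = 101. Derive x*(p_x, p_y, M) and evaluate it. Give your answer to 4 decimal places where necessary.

At p_x=3, p_y=13.6, M=101: x* = 0.75·101/3 = 25.25.

x* = 25.25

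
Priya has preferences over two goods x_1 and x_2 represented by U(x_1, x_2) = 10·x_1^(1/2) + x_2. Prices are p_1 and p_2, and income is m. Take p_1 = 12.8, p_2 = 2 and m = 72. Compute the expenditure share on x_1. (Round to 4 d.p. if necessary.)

share on x_1 = 0.1085

Set MRS = p_1/p_2: 5·x_1^(−1/2) = p_1/p_2.
Solve: √x_1 = 5·p_2/p_1, so x_1*(p_1,p_2) = (5·p_2/p_1)², and x_2* = (m − p_1·x_1*)/p_2.
Plugging in: x_1* = (5·2/12.8)² = 0.6104, x_2* = 32.0938.
Expenditure on x_1: 12.8·0.6104 = 7.8125; share = 0.1085.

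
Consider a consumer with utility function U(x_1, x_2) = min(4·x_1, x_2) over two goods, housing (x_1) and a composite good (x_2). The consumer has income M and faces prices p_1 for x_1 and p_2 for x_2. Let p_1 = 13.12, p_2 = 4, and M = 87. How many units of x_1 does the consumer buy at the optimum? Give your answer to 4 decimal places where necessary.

Leontief preferences: the optimum is at the kink where x_1/1 = x_2/4, i.e. x_2 = 4·x_1.
Budget: p_1·x_1 + p_2·4·x_1 = M, so (p_1 + 4·p_2)·x_1 = M.
Demand: x_1*(p_1,p_2,M) = M/(p_1 + 4·p_2), x_2* = 4·M/(p_1 + 4·p_2).
Here 13.12 + 4·4 = 29.12, giving x_1* = 2.9876.

x_1* = 2.9876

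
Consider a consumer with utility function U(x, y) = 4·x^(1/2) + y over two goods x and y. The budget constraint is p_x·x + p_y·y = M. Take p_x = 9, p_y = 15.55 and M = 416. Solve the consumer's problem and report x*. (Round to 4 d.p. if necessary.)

Set MRS = p_x/p_y: 2·x^(−1/2) = p_x/p_y.
Solve: √x = 2·p_y/p_x, so x*(p_x,p_y) = (2·p_y/p_x)², and y* = (M − p_x·x*)/p_y.
Plugging in: x* = (2·15.55/9)² = 11.9409.

x* = 11.9409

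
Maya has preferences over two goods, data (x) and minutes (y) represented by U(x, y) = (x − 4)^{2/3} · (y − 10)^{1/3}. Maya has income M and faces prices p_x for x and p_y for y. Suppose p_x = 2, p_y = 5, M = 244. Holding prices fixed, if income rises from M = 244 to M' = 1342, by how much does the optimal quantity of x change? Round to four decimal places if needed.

Δx* = 366

This is Cobb-Douglas in (x−4, y−10): tangency gives 2/3·p_y·(y−10) = 1/3·p_x·(x−4).
After buying the subsistence bundle (4, 10), a share 2/3 of the remaining income goes to x: x* = 4 + 2/3·(M − 4p_x − 10p_y)/p_x.
Discretionary income = 244 − 4·2 − 10·5 = 186; x* = 4 + 2/3·186/2 = 66.
At M' = 1342: x* = 432. Change: 432 − 66 = 366.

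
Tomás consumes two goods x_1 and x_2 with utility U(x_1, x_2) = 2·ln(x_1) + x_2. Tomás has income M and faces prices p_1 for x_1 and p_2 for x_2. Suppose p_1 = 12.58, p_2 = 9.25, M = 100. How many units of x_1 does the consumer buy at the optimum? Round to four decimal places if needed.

x_1* = 1.4706

Set MRS = p_1/p_2: (2/x_1)/1 = p_1/p_2.
So x_1*(p_1,p_2) = 2·p_2/p_1, independent of income; and x_2* = (M − 2·p_2)/p_2.
At the given prices: x_1* = 2·9.25/12.58 = 1.4706.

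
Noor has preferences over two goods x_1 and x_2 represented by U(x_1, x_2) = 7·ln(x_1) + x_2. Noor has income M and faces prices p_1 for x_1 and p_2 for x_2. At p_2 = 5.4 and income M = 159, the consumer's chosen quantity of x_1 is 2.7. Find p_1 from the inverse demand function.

MU_x_1 = 7/x_1, MU_x_2 = 1. Tangency: 7/x_1 = p_1/p_2.
So x_1*(p_1,p_2) = 7·p_2/p_1, independent of income; and x_2* = (M − 7·p_2)/p_2.
Set x_1* = 2.7 in the demand function and solve for p_1: p_1 = 14.

p_1 = 14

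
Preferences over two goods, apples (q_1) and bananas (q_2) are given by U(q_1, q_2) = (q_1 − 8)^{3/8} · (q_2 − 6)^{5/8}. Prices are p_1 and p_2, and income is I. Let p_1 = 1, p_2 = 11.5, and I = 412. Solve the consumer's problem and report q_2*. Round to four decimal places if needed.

q_2* = 24.2065

Discretionary income = 412 − 8·1 − 6·11.5 = 335; q_2* = 6 + 0.625·335/11.5 = 24.2065.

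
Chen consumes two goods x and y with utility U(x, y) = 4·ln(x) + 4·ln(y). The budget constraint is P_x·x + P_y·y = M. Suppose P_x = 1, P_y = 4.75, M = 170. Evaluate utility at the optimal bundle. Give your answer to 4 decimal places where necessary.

V = 29.3086

Demand: x*(P_x,P_y,M) = 0.5·M/P_x and y* = 0.5·M/P_y.
At P_x=1, P_y=4.75, M=170: x* = 0.5·170/1 = 85, y* = 17.8947.
Utility at the optimum: U(85, 17.8947) = 29.3086.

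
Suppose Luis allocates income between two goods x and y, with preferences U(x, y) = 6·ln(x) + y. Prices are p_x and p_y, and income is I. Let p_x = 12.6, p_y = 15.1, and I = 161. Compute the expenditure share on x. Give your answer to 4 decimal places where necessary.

So x*(p_x,p_y) = 6·p_y/p_x, independent of income; and y* = (I − 6·p_y)/p_y.
At the given prices: x* = 6·15.1/12.6 = 7.1905, and y* = 4.6623.
Expenditure on x: 12.6·7.1905 = 90.6; share = 0.5627.

share on x = 0.5627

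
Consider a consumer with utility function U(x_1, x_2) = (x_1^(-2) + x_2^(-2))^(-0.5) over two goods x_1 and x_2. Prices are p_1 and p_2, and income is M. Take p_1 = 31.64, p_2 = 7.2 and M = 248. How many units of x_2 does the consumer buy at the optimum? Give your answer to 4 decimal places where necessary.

x_2* = 9.3526

MU_x_1 ∝ x_1^(-3), MU_x_2 ∝ x_2^(-3), so MRS = (x_2/x_1)^(3) = p_1/p_2.
Solve for the ratio: x_2/x_1 = [p_1/p_2]^(1/3).
Substitute x_2 = (x_2/x_1)·x_1 into the budget: x_1* = M/(p_1 + p_2·(x_2/x_1)).
Numerically x_2/x_1 = 1.637953, so x_1* = 248/(31.64 + 7.2·1.637953) = 5.7099 and x_2* = 1.637953·5.7099 = 9.3526.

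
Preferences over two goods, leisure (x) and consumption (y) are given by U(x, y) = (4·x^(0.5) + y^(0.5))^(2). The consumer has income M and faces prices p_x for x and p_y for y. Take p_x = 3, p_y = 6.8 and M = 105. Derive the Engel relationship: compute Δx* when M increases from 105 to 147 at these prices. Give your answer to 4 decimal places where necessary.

Δx* = 13.6243

MU_x ∝ 4·x^(-0.5), MU_y ∝ y^(-0.5), so MRS = 4·(y/x)^(0.5) = p_x/p_y.
Solve for the ratio: y/x = [(1/4)·p_x/p_y]^(2).
With the ratio pinned down, the budget gives x* = M/(p_x + p_y·(y/x)) and y* = (y/x)·x*.
Numerically y/x = 0.012165, so x* = 105/(3 + 6.8·0.012165) = 34.0608.
At M' = 147: x* = 47.6852. Change: 47.6852 − 34.0608 = 13.6243.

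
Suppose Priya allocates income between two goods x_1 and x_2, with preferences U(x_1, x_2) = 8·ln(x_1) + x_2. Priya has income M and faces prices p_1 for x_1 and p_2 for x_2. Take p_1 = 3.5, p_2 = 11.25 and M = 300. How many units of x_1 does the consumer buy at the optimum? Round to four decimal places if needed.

MU_x_1 = 8/x_1, MU_x_2 = 1. Tangency: 8/x_1 = p_1/p_2.
So x_1*(p_1,p_2) = 8·p_2/p_1, independent of income; and x_2* = (M − 8·p_2)/p_2.
At the given prices: x_1* = 8·11.25/3.5 = 25.7143.

x_1* = 25.7143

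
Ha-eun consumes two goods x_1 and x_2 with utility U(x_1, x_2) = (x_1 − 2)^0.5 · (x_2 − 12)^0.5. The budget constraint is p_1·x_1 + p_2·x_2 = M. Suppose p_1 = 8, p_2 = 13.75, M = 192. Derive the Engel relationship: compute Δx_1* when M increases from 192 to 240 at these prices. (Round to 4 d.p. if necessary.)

After buying the subsistence bundle (2, 12), a share 0.5 of the remaining income goes to x_1: x_1* = 2 + 0.5·(M − 2p_1 − 12p_2)/p_1.
Discretionary income = 192 − 2·8 − 12·13.75 = 11; x_1* = 2 + 0.5·11/8 = 2.6875.
At M' = 240: x_1* = 5.6875. Change: 5.6875 − 2.6875 = 3.

Δx_1* = 3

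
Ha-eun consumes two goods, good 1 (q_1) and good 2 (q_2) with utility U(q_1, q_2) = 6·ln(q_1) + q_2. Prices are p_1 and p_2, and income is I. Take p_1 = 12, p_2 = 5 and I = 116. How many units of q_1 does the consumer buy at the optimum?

q_1* = 2.5

MU_q_1 = 6/q_1, MU_q_2 = 1. Tangency: 6/q_1 = p_1/p_2.
So q_1*(p_1,p_2) = 6·p_2/p_1, independent of income; and q_2* = (I − 6·p_2)/p_2.
At the given prices: q_1* = 6·5/12 = 2.5.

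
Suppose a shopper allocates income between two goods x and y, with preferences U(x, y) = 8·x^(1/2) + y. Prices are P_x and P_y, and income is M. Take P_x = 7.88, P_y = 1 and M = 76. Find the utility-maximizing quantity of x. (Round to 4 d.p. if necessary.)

x* = 0.2577

Utility is quasi-linear in y; the FOC for x is 4/√x = P_x/P_y.
Solve: √x = 4·P_y/P_x, so x*(P_x,P_y) = (4·P_y/P_x)², and y* = (M − P_x·x*)/P_y.
Plugging in: x* = (4·1/7.88)² = 0.2577.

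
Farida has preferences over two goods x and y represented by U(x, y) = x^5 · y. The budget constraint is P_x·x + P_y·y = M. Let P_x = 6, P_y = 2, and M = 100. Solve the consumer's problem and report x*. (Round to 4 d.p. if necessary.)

The MRS is 5·y/x. Set MRS = P_x/P_y.
So 5·P_y·y = P_x·x; combined with the budget, a share 5/6 of income goes to x.
Demand: x*(P_x,P_y,M) = 5/6·M/P_x and y* = 1/6·M/P_y.
At P_x=6, P_y=2, M=100: x* = 5/6·100/6 = 13.8889.

x* = 13.8889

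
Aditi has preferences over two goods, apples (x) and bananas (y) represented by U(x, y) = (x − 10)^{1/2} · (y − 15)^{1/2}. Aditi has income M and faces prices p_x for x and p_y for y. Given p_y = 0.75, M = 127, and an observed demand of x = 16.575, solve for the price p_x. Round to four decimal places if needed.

p_x = 5

MRS = (y−15)/(x−10). Tangency with p_x/p_y gives y−15 = (p_x/p_y)·(x−10).
Substituting into the budget: x* = 10 + 0.5·(M − 10·p_x − 15·p_y)/p_x, and y* = 15 + 0.5·(…)/p_y.
Set x* = 16.575 in the demand function and solve for p_x: p_x = 5.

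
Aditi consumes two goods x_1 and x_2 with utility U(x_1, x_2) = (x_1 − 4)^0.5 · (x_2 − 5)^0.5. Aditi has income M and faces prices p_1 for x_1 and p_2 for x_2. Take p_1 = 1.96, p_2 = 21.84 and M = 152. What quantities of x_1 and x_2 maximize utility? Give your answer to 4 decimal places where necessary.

x_1* = 12.9184, x_2* = 5.8004

After buying the subsistence bundle (4, 5), a share 0.5 of the remaining income goes to x_1: x_1* = 4 + 0.5·(M − 4p_1 − 5p_2)/p_1.
Discretionary income = 152 − 4·1.96 − 5·21.84 = 34.96; x_1* = 4 + 0.5·34.96/1.96 = 12.9184; x_2* = 5 + 0.5·34.96/21.84 = 5.8004.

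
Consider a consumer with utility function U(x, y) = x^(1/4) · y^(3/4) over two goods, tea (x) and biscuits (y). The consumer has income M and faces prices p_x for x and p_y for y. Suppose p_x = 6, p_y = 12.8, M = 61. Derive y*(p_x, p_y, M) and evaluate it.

Tangency: MRS = (1/3)·y/x = p_x/p_y.
So 0.25·p_y·y = 0.75·p_x·x; combined with the budget, a share 0.25 of income goes to x.
Demand: x*(p_x,p_y,M) = 0.25·M/p_x and y* = 0.75·M/p_y.
At p_x=6, p_y=12.8, M=61: y* = 0.75·61/12.8 = 3.5742.

y* = 3.5742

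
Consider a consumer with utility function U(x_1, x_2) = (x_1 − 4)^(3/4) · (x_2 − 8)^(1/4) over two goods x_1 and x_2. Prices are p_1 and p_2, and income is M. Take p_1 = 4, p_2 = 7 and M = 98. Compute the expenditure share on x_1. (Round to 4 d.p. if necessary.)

This is Cobb-Douglas in (x_1−4, x_2−8): tangency gives 0.75·p_2·(x_2−8) = 0.25·p_1·(x_1−4).
Substituting into the budget: x_1* = 4 + 0.75·(M − 4·p_1 − 8·p_2)/p_1, and x_2* = 8 + 0.25·(…)/p_2.
Discretionary income = 98 − 4·4 − 8·7 = 26; x_1* = 4 + 0.75·26/4 = 8.875; x_2* = 8 + 0.25·26/7 = 8.9286.
Expenditure on x_1: 4·8.875 = 35.5; share = 0.3622.

share on x_1 = 0.3622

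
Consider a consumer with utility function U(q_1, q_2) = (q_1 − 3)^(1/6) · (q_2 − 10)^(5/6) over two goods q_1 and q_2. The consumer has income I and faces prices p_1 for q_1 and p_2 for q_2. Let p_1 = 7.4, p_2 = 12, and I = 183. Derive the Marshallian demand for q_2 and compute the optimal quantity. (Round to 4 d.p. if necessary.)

This is Cobb-Douglas in (q_1−3, q_2−10): tangency gives 1/6·p_2·(q_2−10) = 5/6·p_1·(q_1−3).
After buying the subsistence bundle (3, 10), a share 1/6 of the remaining income goes to q_1: q_1* = 3 + 1/6·(I − 3p_1 − 10p_2)/p_1.
Discretionary income = 183 − 3·7.4 − 10·12 = 40.8; q_2* = 10 + 5/6·40.8/12 = 12.8333.

q_2* = 12.8333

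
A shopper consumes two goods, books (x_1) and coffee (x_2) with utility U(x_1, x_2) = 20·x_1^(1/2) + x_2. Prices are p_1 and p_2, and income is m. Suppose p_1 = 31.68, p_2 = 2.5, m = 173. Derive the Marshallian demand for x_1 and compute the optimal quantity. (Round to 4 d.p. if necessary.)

Plugging in: x_1* = (10·2.5/31.68)² = 0.6227.

x_1* = 0.6227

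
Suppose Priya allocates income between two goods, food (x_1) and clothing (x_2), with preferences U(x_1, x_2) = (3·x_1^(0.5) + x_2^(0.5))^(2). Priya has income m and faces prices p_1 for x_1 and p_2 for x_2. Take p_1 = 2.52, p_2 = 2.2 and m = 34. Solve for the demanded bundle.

From the CES first-order condition, 3·(x_2/x_1)^(0.5) = p_1/p_2.
Solve for the ratio: x_2/x_1 = [(1/3)·p_1/p_2]^(2).
With the ratio pinned down, the budget gives x_1* = m/(p_1 + p_2·(x_2/x_1)) and x_2* = (x_2/x_1)·x_1*.
Numerically x_2/x_1 = 0.145785, so x_1* = 34/(2.52 + 2.2·0.145785) = 11.9688 and x_2* = 0.145785·11.9688 = 1.7449.

x_1* = 11.9688, x_2* = 1.7449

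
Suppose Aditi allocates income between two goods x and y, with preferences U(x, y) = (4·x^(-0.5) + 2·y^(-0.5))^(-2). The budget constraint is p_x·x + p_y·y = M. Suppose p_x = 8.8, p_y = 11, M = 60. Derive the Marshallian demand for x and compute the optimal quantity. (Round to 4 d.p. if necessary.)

x* = 4.0618

MRS = MU_x/MU_y = 2·(y/x)^(1.5). Set equal to p_x/p_y.
Solve for the ratio: y/x = [(1/2)·p_x/p_y]^(2/3).
With the ratio pinned down, the budget gives x* = M/(p_x + p_y·(y/x)) and y* = (y/x)·x*.
Numerically y/x = 0.542884, so x* = 60/(8.8 + 11·0.542884) = 4.0618.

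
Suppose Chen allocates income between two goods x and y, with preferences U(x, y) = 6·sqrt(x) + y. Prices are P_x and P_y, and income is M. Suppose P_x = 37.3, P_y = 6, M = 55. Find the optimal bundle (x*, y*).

Plugging in: x* = (3·6/37.3)² = 0.2329, y* = 7.7189.

x* = 0.2329, y* = 7.7189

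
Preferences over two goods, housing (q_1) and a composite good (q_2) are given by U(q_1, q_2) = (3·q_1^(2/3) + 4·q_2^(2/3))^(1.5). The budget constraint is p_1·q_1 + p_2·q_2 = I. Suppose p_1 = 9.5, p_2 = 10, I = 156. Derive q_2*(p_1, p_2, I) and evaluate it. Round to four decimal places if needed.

q_2* = 10.6307

From the CES first-order condition, (3/4)·(q_2/q_1)^(1/3) = p_1/p_2.
Solve for the ratio: q_2/q_1 = [(4/3)·p_1/p_2]^(3).
Substitute q_2 = (q_2/q_1)·q_1 into the budget: q_1* = I/(p_1 + p_2·(q_2/q_1)).
Numerically q_2/q_1 = 2.032296, so q_1* = 156/(9.5 + 10·2.032296) = 5.2309 and q_2* = 2.032296·5.2309 = 10.6307.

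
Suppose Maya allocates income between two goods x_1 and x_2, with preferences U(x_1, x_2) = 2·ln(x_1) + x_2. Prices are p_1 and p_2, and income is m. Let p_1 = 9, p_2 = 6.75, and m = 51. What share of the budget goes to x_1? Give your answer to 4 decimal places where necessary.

share on x_1 = 0.2647

Set MRS = p_1/p_2: (2/x_1)/1 = p_1/p_2.
So x_1*(p_1,p_2) = 2·p_2/p_1, independent of income; and x_2* = (m − 2·p_2)/p_2.
At the given prices: x_1* = 2·6.75/9 = 1.5, and x_2* = 5.5556.
Expenditure on x_1: 9·1.5 = 13.5; share = 0.2647.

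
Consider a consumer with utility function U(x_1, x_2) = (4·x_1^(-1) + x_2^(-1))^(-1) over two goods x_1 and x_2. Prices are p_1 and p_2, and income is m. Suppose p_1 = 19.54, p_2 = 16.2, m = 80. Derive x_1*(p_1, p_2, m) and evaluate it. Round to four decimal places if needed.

MU_x_1 ∝ 4·x_1^(-2), MU_x_2 ∝ x_2^(-2), so MRS = 4·(x_2/x_1)^(2) = p_1/p_2.
Solve for the ratio: x_2/x_1 = [(1/4)·p_1/p_2]^(0.5).
With the ratio pinned down, the budget gives x_1* = m/(p_1 + p_2·(x_2/x_1)) and x_2* = (x_2/x_1)·x_1*.
Numerically x_2/x_1 = 0.54913, so x_1* = 80/(19.54 + 16.2·0.54913) = 2.8133.

x_1* = 2.8133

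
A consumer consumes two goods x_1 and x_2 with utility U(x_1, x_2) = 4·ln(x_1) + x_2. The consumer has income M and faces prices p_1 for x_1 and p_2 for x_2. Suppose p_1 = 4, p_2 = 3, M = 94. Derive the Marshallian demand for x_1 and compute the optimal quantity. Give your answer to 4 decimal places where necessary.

At the given prices: x_1* = 4·3/4 = 3.

x_1* = 3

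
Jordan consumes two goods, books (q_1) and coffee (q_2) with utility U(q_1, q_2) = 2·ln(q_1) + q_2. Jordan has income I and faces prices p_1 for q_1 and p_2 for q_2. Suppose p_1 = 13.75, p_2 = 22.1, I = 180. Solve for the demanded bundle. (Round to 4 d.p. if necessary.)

So q_1*(p_1,p_2) = 2·p_2/p_1, independent of income; and q_2* = (I − 2·p_2)/p_2.
At the given prices: q_1* = 2·22.1/13.75 = 3.2145, and q_2* = 6.1448.

q_1* = 3.2145, q_2* = 6.1448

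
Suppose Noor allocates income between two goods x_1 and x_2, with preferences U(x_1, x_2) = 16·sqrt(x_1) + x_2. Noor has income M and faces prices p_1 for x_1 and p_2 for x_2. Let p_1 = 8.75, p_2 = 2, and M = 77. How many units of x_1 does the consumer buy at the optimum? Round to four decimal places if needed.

Thus x_1* = (8·p_2/p_1)² — independent of M — with the rest of income spent on x_2.
Plugging in: x_1* = (8·2/8.75)² = 3.3437.

x_1* = 3.3437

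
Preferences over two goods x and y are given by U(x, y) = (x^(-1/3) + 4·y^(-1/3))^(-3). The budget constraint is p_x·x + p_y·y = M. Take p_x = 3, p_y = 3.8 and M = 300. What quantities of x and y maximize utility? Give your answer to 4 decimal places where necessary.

x* = 24.9961, y* = 59.2136

From the CES first-order condition, (1/4)·(y/x)^(4/3) = p_x/p_y.
Hence y/x = (4·p_x/p_y)^(1/(4/3)), i.e. raised to the 0.75 power.
With the ratio pinned down, the budget gives x* = M/(p_x + p_y·(y/x)) and y* = (y/x)·x*.
Numerically y/x = 2.368908, so x* = 300/(3 + 3.8·2.368908) = 24.9961 and y* = 2.368908·24.9961 = 59.2136.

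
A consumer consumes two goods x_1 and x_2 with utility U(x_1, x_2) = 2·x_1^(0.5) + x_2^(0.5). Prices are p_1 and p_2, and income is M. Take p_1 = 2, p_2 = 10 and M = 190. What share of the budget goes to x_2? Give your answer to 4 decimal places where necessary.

share on x_2 = 0.0476

MU_x_1 ∝ 2·x_1^(-0.5), MU_x_2 ∝ x_2^(-0.5), so MRS = 2·(x_2/x_1)^(0.5) = p_1/p_2.
Solve for the ratio: x_2/x_1 = [(1/2)·p_1/p_2]^(2).
With the ratio pinned down, the budget gives x_1* = M/(p_1 + p_2·(x_2/x_1)) and x_2* = (x_2/x_1)·x_1*.
Numerically x_2/x_1 = 0.01, so x_1* = 190/(2 + 10·0.01) = 90.4762 and x_2* = 0.01·90.4762 = 0.9048.
Expenditure on x_2: 10·0.9048 = 9.0476; share = 0.0476.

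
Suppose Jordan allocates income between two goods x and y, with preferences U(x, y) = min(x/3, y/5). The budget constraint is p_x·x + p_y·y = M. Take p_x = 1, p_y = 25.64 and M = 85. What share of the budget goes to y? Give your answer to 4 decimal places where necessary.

share on y = 0.9771

Leontief preferences: the optimum is at the kink where x/3 = y/5, i.e. y = (5/3)·x.
Budget: p_x·x + p_y·(5/3)·x = M, so (3·p_x + 5·p_y)·x = 3·M.
Demand: x*(p_x,p_y,M) = 3·M/(3·p_x + 5·p_y), y* = 5·M/(3·p_x + 5·p_y).
Here 3·1 + 5·25.64 = 131.2, giving x* = 1.9436 and y* = 3.2393.
Expenditure on y: 25.64·3.2393 = 83.0564; share = 0.9771.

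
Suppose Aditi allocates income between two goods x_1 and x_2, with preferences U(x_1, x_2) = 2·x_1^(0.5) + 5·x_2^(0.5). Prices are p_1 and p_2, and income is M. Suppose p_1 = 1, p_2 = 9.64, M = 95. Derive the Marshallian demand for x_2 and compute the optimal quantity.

x_2* = 3.8762

Numerically x_2/x_1 = 0.067255, so x_1* = 95/(1 + 9.64·0.067255) = 57.6337 and x_2* = 0.067255·57.6337 = 3.8762.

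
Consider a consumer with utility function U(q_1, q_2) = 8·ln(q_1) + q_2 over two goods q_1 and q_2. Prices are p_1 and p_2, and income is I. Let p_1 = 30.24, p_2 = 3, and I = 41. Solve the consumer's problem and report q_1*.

q_1* = 0.7937

Set MRS = p_1/p_2: (8/q_1)/1 = p_1/p_2.
So q_1*(p_1,p_2) = 8·p_2/p_1, independent of income; and q_2* = (I − 8·p_2)/p_2.
At the given prices: q_1* = 8·3/30.24 = 0.7937.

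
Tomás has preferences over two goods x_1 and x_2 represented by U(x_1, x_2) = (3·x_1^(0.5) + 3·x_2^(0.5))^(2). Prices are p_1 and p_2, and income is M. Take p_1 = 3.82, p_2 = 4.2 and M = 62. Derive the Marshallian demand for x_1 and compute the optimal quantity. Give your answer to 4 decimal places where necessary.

x_1* = 8.4997

With the ratio pinned down, the budget gives x_1* = M/(p_1 + p_2·(x_2/x_1)) and x_2* = (x_2/x_1)·x_1*.
Numerically x_2/x_1 = 0.827234, so x_1* = 62/(3.82 + 4.2·0.827234) = 8.4997.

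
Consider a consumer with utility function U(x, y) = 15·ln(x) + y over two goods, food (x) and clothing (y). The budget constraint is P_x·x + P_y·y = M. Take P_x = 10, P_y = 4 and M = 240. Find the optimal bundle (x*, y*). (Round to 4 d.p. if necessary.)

x* = 6, y* = 45

Set MRS = P_x/P_y: (15/x)/1 = P_x/P_y.
So x*(P_x,P_y) = 15·P_y/P_x, independent of income; and y* = (M − 15·P_y)/P_y.
At the given prices: x* = 15·4/10 = 6, and y* = 45.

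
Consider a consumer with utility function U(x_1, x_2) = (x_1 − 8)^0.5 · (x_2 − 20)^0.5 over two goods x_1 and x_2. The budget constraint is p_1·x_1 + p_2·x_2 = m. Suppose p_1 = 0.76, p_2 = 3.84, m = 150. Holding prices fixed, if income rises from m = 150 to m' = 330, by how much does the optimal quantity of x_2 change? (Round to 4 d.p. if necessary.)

Δx_2* = 23.4375

After buying the subsistence bundle (8, 20), a share 0.5 of the remaining income goes to x_1: x_1* = 8 + 0.5·(m − 8p_1 − 20p_2)/p_1.
Discretionary income = 150 − 8·0.76 − 20·3.84 = 67.12; x_2* = 20 + 0.5·67.12/3.84 = 28.7396.
At m' = 330: x_2* = 52.1771. Change: 52.1771 − 28.7396 = 23.4375.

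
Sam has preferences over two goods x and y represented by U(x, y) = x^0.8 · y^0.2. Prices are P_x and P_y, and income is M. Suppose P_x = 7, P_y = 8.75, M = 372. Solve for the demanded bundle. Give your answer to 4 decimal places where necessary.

x* = 42.5143, y* = 8.5029

At P_x=7, P_y=8.75, M=372: x* = 0.8·372/7 = 42.5143, y* = 8.5029.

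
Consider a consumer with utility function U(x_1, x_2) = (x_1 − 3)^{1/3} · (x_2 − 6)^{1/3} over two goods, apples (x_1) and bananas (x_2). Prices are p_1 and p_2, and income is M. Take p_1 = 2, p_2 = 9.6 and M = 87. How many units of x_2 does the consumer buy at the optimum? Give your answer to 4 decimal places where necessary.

x_2* = 7.2188

After buying the subsistence bundle (3, 6), a share 0.5 of the remaining income goes to x_1: x_1* = 3 + 0.5·(M − 3p_1 − 6p_2)/p_1.
Discretionary income = 87 − 3·2 − 6·9.6 = 23.4; x_2* = 6 + 0.5·23.4/9.6 = 7.2188.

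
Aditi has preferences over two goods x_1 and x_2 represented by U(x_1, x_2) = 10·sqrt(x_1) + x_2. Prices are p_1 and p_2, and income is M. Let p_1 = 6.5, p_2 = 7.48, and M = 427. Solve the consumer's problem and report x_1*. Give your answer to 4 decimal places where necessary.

x_1* = 33.1067

MU_x_1 = 5/√x_1, MU_x_2 = 1. Tangency: 5/√x_1 = p_1/p_2.
Solve: √x_1 = 5·p_2/p_1, so x_1*(p_1,p_2) = (5·p_2/p_1)², and x_2* = (M − p_1·x_1*)/p_2.
Plugging in: x_1* = (5·7.48/6.5)² = 33.1067.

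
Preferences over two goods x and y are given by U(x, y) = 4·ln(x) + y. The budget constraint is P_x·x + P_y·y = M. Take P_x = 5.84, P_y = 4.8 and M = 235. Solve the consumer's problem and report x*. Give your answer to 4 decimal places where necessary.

x* = 3.2877

At the given prices: x* = 4·4.8/5.84 = 3.2877.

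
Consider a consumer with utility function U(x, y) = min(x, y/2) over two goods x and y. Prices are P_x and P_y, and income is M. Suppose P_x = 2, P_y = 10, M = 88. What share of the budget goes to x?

Demand: x*(P_x,P_y,M) = M/(P_x + 2·P_y), y* = 2·M/(P_x + 2·P_y).
Here 2 + 2·10 = 22, giving x* = 4 and y* = 8.
Expenditure on x: 2·4 = 8; share = 0.0909.

share on x = 0.0909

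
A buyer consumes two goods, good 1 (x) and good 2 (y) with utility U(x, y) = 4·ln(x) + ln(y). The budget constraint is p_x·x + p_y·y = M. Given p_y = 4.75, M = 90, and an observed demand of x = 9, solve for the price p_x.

The MRS is 4·y/x. Set MRS = p_x/p_y.
Rearranging, p_y·y = (1/4)·p_x·x. Substituting into the budget gives p_x·x·(1 + (1/4)) = M.
Demand: x*(p_x,p_y,M) = 0.8·M/p_x and y* = 0.2·M/p_y.
Set x* = 9 in the demand function and solve for p_x: p_x = 8.

p_x = 8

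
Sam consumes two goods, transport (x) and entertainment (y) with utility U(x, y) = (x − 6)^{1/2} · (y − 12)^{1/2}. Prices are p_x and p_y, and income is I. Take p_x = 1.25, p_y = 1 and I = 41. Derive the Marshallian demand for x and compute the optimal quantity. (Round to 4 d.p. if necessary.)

MRS = (y−12)/(x−6). Tangency with p_x/p_y gives y−12 = (p_x/p_y)·(x−6).
After buying the subsistence bundle (6, 12), a share 0.5 of the remaining income goes to x: x* = 6 + 0.5·(I − 6p_x − 12p_y)/p_x.
Discretionary income = 41 − 6·1.25 − 12·1 = 21.5; x* = 6 + 0.5·21.5/1.25 = 14.6.

x* = 14.6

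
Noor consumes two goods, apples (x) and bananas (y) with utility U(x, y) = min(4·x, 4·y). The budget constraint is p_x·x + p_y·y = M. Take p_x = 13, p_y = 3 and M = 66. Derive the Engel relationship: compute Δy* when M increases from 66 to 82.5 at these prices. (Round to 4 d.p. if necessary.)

With perfect complements, no substitution: consume in ratio x:y = 4:4.
Budget: p_x·x + p_y·x = M, so (4·p_x + 4·p_y)·x = 4·M.
Demand: x*(p_x,p_y,M) = 4·M/(4·p_x + 4·p_y), y* = 4·M/(4·p_x + 4·p_y).
Here 4·13 + 4·3 = 64, giving y* = 4.125.
At M' = 82.5: y* = 5.1562. Change: 5.1562 − 4.125 = 1.0312.

Δy* = 1.0312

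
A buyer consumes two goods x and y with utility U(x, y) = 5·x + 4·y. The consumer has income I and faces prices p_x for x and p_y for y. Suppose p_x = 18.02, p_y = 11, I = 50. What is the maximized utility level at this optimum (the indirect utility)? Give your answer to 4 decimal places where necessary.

V = 18.1818

Perfect substitutes: compare marginal utility per dollar. 5/p_x vs 4/p_y → 0.2775 vs 0.3636.
y gives more utility per dollar, so spend all income on y: y* = I/p_y, x* = 0.
Numerically: x* = 0, y* = 4.5455.
Utility at the optimum: U(0, 4.5455) = 18.1818.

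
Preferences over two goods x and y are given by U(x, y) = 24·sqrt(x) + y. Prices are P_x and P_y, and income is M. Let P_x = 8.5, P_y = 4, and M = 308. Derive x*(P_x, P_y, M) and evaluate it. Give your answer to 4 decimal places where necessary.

Set MRS = P_x/P_y: 12·x^(−1/2) = P_x/P_y.
Solve: √x = 12·P_y/P_x, so x*(P_x,P_y) = (12·P_y/P_x)², and y* = (M − P_x·x*)/P_y.
Plugging in: x* = (12·4/8.5)² = 31.8893.

x* = 31.8893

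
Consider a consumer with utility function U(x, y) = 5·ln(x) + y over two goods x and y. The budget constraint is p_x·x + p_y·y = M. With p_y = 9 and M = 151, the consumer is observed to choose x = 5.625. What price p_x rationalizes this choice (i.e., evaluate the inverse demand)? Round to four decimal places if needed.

Set MRS = p_x/p_y: (5/x)/1 = p_x/p_y.
So x*(p_x,p_y) = 5·p_y/p_x, independent of income; and y* = (M − 5·p_y)/p_y.
Set x* = 5.625 in the demand function and solve for p_x: p_x = 8.

p_x = 8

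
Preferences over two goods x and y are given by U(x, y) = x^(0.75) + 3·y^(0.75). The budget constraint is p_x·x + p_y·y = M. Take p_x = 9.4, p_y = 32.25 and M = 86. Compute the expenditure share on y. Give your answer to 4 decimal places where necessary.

share on y = 0.6673

MU_x ∝ x^(-0.25), MU_y ∝ 3·y^(-0.25), so MRS = (1/3)·(y/x)^(0.25) = p_x/p_y.
Solve for the ratio: y/x = [3·p_x/p_y]^(4).
With the ratio pinned down, the budget gives x* = M/(p_x + p_y·(y/x)) and y* = (y/x)·x*.
Numerically y/x = 0.584625, so x* = 86/(9.4 + 32.25·0.584625) = 3.0438 and y* = 0.584625·3.0438 = 1.7795.
Expenditure on y: 32.25·1.7795 = 57.3883; share = 0.6673.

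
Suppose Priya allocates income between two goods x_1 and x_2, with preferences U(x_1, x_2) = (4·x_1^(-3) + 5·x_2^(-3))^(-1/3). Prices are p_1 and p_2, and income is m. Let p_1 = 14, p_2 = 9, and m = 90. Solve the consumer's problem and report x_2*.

x_2* = 4.3154

MU_x_1 ∝ 4·x_1^(-4), MU_x_2 ∝ 5·x_2^(-4), so MRS = (4/5)·(x_2/x_1)^(4) = p_1/p_2.
Hence x_2/x_1 = ((5/4)·p_1/p_2)^(1/(4)), i.e. raised to the 0.25 power.
Substitute x_2 = (x_2/x_1)·x_1 into the budget: x_1* = m/(p_1 + p_2·(x_2/x_1)).
Numerically x_2/x_1 = 1.180861, so x_1* = 90/(14 + 9·1.180861) = 3.6544 and x_2* = 1.180861·3.6544 = 4.3154.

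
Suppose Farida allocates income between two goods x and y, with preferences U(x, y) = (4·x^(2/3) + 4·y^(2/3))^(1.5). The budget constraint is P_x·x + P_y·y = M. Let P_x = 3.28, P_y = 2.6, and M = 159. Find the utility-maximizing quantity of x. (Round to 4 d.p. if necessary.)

MU_x ∝ 4·x^(-1/3), MU_y ∝ 4·y^(-1/3), so MRS = (y/x)^(1/3) = P_x/P_y.
Hence y/x = (P_x/P_y)^(1/(1/3)), i.e. raised to the 3 power.
Substitute y = (y/x)·x into the budget: x* = M/(P_x + P_y·(y/x)).
Numerically y/x = 2.007712, so x* = 159/(3.28 + 2.6·2.007712) = 18.7058.

x* = 18.7058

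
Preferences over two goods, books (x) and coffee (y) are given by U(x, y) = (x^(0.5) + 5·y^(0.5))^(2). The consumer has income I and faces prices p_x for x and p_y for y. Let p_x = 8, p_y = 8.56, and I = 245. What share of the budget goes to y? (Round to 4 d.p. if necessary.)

share on y = 0.959

From the CES first-order condition, (1/5)·(y/x)^(0.5) = p_x/p_y.
Hence y/x = (5·p_x/p_y)^(1/(0.5)), i.e. raised to the 2 power.
Substitute y = (y/x)·x into the budget: x* = I/(p_x + p_y·(y/x)).
Numerically y/x = 21.835968, so x* = 245/(8 + 8.56·21.835968) = 1.257 and y* = 21.835968·1.257 = 27.4468.
Expenditure on y: 8.56·27.4468 = 234.9444; share = 0.959.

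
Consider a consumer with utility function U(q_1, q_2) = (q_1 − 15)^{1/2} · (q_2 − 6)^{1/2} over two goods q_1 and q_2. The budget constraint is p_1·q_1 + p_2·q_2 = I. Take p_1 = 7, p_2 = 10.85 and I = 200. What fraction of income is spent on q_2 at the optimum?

Substituting into the budget: q_1* = 15 + 0.5·(I − 15·p_1 − 6·p_2)/p_1, and q_2* = 6 + 0.5·(…)/p_2.
Discretionary income = 200 − 15·7 − 6·10.85 = 29.9; q_1* = 15 + 0.5·29.9/7 = 17.1357; q_2* = 6 + 0.5·29.9/10.85 = 7.3779.
Expenditure on q_2: 10.85·7.3779 = 80.05; share = 0.4002.

share on q_2 = 0.4002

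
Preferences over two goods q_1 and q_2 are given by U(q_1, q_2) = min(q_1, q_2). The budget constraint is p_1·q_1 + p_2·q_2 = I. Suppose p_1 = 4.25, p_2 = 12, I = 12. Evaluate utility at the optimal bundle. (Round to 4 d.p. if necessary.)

V = 0.7385

Leontief preferences: the optimum is at the kink where q_1/1 = q_2/1, i.e. q_2 = q_1.
Budget: p_1·q_1 + p_2·q_1 = I, so (p_1 + p_2)·q_1 = I.
Demand: q_1*(p_1,p_2,I) = I/(p_1 + p_2), q_2* = I/(p_1 + p_2).
Here 4.25 + 12 = 16.25, giving q_1* = 0.7385 and q_2* = 0.7385.
Utility at the optimum: U(0.7385, 0.7385) = 0.7385.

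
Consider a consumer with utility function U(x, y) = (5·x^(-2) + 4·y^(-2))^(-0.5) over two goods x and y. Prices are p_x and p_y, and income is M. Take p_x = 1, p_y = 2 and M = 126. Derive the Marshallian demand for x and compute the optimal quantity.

x* = 50.9376

MU_x ∝ 5·x^(-3), MU_y ∝ 4·y^(-3), so MRS = (5/4)·(y/x)^(3) = p_x/p_y.
Solve for the ratio: y/x = [(4/5)·p_x/p_y]^(1/3).
With the ratio pinned down, the budget gives x* = M/(p_x + p_y·(y/x)) and y* = (y/x)·x*.
Numerically y/x = 0.736806, so x* = 126/(1 + 2·0.736806) = 50.9376.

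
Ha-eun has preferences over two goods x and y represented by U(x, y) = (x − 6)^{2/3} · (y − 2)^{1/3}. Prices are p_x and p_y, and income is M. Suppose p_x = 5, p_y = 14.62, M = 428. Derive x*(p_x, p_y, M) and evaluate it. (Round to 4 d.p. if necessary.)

After buying the subsistence bundle (6, 2), a share 2/3 of the remaining income goes to x: x* = 6 + 2/3·(M − 6p_x − 2p_y)/p_x.
Discretionary income = 428 − 6·5 − 2·14.62 = 368.76; x* = 6 + 2/3·368.76/5 = 55.168.

x* = 55.168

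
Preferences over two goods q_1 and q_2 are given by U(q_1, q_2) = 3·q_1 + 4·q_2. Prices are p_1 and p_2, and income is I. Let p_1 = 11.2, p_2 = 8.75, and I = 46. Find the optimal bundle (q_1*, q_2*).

q_1* = 0, q_2* = 5.2571

Linear utility — the consumer picks whichever good has higher MU/price: 3/11.2 = 0.2679 vs 4/8.75 = 0.4571.
q_2 gives more utility per dollar, so spend all income on q_2: q_2* = I/p_2, q_1* = 0.
Numerically: q_1* = 0, q_2* = 5.2571.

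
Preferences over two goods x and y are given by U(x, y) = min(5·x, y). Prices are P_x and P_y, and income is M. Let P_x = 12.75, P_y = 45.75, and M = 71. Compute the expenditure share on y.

share on y = 0.9472

With perfect complements, no substitution: consume in ratio x:y = 1:5.
Budget: P_x·x + P_y·5·x = M, so (P_x + 5·P_y)·x = M.
Demand: x*(P_x,P_y,M) = M/(P_x + 5·P_y), y* = 5·M/(P_x + 5·P_y).
Here 12.75 + 5·45.75 = 241.5, giving x* = 0.294 and y* = 1.47.
Expenditure on y: 45.75·1.47 = 67.2516; share = 0.9472.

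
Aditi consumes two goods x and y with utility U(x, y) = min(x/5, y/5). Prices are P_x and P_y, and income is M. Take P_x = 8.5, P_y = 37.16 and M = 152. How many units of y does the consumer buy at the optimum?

With perfect complements, no substitution: consume in ratio x:y = 5:5.
Budget: P_x·x + P_y·x = M, so (5·P_x + 5·P_y)·x = 5·M.
Demand: x*(P_x,P_y,M) = 5·M/(5·P_x + 5·P_y), y* = 5·M/(5·P_x + 5·P_y).
Here 5·8.5 + 5·37.16 = 228.3, giving y* = 3.329.

y* = 3.329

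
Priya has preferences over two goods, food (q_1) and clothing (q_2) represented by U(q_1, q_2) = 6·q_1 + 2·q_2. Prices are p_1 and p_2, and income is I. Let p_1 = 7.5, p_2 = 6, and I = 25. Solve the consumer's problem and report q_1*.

q_1* = 3.3333

Perfect substitutes: compare marginal utility per dollar. 6/p_1 vs 2/p_2 → 0.8 vs 0.3333.
q_1 gives more utility per dollar, so spend all income on q_1: q_1* = I/p_1, q_2* = 0.
Numerically: q_1* = 3.3333, q_2* = 0.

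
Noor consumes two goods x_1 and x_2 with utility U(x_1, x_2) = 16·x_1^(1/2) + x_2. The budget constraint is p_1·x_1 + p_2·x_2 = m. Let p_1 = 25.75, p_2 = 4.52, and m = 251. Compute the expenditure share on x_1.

MU_x_1 = 8/√x_1, MU_x_2 = 1. Tangency: 8/√x_1 = p_1/p_2.
Solve: √x_1 = 8·p_2/p_1, so x_1*(p_1,p_2) = (8·p_2/p_1)², and x_2* = (m − p_1·x_1*)/p_2.
Plugging in: x_1* = (8·4.52/25.75)² = 1.972, x_2* = 44.2968.
Expenditure on x_1: 25.75·1.972 = 50.7785; share = 0.2023.

share on x_1 = 0.2023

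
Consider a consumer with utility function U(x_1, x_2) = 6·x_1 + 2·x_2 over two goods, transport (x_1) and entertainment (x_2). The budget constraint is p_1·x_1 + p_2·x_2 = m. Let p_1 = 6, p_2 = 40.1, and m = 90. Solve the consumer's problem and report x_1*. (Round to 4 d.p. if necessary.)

x_1* = 15

Numerically: x_1* = 15, x_2* = 0.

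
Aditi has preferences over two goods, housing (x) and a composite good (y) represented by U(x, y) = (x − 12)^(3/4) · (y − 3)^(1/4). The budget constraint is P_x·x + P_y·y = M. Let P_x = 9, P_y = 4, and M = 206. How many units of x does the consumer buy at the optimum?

x* = 19.1667

This is Cobb-Douglas in (x−12, y−3): tangency gives 0.75·P_y·(y−3) = 0.25·P_x·(x−12).
Substituting into the budget: x* = 12 + 0.75·(M − 12·P_x − 3·P_y)/P_x, and y* = 3 + 0.25·(…)/P_y.
Discretionary income = 206 − 12·9 − 3·4 = 86; x* = 12 + 0.75·86/9 = 19.1667.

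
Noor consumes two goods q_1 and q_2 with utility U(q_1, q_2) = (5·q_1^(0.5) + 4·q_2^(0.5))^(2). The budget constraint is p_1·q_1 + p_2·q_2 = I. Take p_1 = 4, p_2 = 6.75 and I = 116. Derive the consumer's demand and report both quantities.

MRS = MU_q_1/MU_q_2 = (5/4)·(q_2/q_1)^(0.5). Set equal to p_1/p_2.
Solve for the ratio: q_2/q_1 = [(4/5)·p_1/p_2]^(2).
Substitute q_2 = (q_2/q_1)·q_1 into the budget: q_1* = I/(p_1 + p_2·(q_2/q_1)).
Numerically q_2/q_1 = 0.224746, so q_1* = 116/(4 + 6.75·0.224746) = 21.0258 and q_2* = 0.224746·21.0258 = 4.7255.

q_1* = 21.0258, q_2* = 4.7255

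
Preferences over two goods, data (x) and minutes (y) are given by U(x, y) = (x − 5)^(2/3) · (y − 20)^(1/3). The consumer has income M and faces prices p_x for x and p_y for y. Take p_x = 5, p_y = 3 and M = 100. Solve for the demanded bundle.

This is Cobb-Douglas in (x−5, y−20): tangency gives 2/3·p_y·(y−20) = 1/3·p_x·(x−5).
Substituting into the budget: x* = 5 + 2/3·(M − 5·p_x − 20·p_y)/p_x, and y* = 20 + 1/3·(…)/p_y.
Discretionary income = 100 − 5·5 − 20·3 = 15; x* = 5 + 2/3·15/5 = 7; y* = 20 + 1/3·15/3 = 21.6667.

x* = 7, y* = 21.6667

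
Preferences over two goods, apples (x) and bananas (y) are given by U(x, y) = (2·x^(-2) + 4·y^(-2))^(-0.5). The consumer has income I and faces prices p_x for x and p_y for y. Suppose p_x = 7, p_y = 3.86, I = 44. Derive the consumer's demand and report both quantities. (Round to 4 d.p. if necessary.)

x* = 3.4028, y* = 5.2281

Numerically y/x = 1.536433, so x* = 44/(7 + 3.86·1.536433) = 3.4028 and y* = 1.536433·3.4028 = 5.2281.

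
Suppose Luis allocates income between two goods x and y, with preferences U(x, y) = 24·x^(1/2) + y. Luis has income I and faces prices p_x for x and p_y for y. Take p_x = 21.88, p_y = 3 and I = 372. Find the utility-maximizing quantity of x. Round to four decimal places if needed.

x* = 2.7071

MU_x = 12/√x, MU_y = 1. Tangency: 12/√x = p_x/p_y.
Solve: √x = 12·p_y/p_x, so x*(p_x,p_y) = (12·p_y/p_x)², and y* = (I − p_x·x*)/p_y.
Plugging in: x* = (12·3/21.88)² = 2.7071.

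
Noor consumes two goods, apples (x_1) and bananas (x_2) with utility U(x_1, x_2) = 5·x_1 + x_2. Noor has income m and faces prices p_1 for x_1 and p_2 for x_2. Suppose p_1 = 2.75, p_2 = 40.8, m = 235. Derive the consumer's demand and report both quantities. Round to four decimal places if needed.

Linear utility — the consumer picks whichever good has higher MU/price: 5/2.75 = 1.8182 vs 1/40.8 = 0.0245.
x_1 gives more utility per dollar, so spend all income on x_1: x_1* = m/p_1, x_2* = 0.
Numerically: x_1* = 85.4545, x_2* = 0.

x_1* = 85.4545, x_2* = 0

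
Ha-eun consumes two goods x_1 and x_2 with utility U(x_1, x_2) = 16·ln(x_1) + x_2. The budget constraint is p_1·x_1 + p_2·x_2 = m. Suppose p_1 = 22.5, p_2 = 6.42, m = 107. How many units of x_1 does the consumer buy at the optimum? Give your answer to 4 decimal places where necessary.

x_1* = 4.5653

Set MRS = p_1/p_2: (16/x_1)/1 = p_1/p_2.
So x_1*(p_1,p_2) = 16·p_2/p_1, independent of income; and x_2* = (m − 16·p_2)/p_2.
At the given prices: x_1* = 16·6.42/22.5 = 4.5653.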